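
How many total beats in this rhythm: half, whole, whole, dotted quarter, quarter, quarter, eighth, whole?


Beat values:
  half = 2 beats
  whole = 4 beats
  whole = 4 beats
  dotted quarter = 1.5 beats
  quarter = 1 beat
  quarter = 1 beat
  eighth = 0.5 beats
  whole = 4 beats
Sum = 2 + 4 + 4 + 1.5 + 1 + 1 + 0.5 + 4
= 18 beats


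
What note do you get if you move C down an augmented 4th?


Working:
augmented 4th: 4 letter names, 6 semitones
Letter: C - 3 → G
Pitch: C - 6 semitones, spelled as a G → Gb
= Gb


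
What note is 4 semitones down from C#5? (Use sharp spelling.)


Solution.
C#5: chromatic position 1 in octave 5 → absolute = 5×12 + 1 = 61
Transpose down 4: 61 - 4 = 57
57 = 4×12 + 9 → A in octave 4
Result = A4


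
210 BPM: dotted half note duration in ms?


Working:
One quarter-note beat = 60000 / BPM = 60000 / 210 ms
Dotted half note = 3 × quarter note
Duration = 3 × 60000 / 210 = 180000 / 210
= 857.1 ms


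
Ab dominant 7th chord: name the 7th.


Step by step:
Dominant 7th chord = root + major 3rd + perfect 5th + minor 7th
Seventh chords stack in thirds, so the letter names are A-C-E-G
Root: Ab
Major 3rd above Ab: C
Perfect 5th above Ab: Eb
Minor 7th above Ab: Gb
The 7th = Gb


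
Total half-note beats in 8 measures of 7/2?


Solution.
Time signature 7/2: the bottom number 2 means the half note gets one count
The top number 7 means 7 half-note beats per measure
Total = 7 × 8 measures
= 56 half-note beats


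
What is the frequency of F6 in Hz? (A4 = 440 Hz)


Solution.
f = 440 × 2^(n/12) where n = semitones from A4
F6: 20 semitones from A4
f = 440 × 2^(20/12)
f = 1396.91 Hz


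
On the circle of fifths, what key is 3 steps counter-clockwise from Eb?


Each counter-clockwise step moves down a perfect 5th (= up a perfect 4th)
From Eb: Eb → Ab → Db → F#/Gb
= F#/Gb


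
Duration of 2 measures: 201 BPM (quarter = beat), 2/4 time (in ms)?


Quarter-note beat duration = 60000 / 201 ms
Beats per measure (2/4) = 2
One measure = 2 × 60000 / 201 = 120000 / 201 ms
2 measures = 2 × 120000 / 201 = 240000 / 201
= 1194.0 ms


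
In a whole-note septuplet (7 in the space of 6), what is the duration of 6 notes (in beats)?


Step by step:
Septuplet: 7 notes occupy the space of 6 whole notes
Space = 6 × 4 = 24 beats
Each septuplet note = 24 / 7 = 24/7 beats
6 notes = 6 × 24/7 = 144/7
= 144/7 beats


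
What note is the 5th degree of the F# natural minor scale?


Step by step:
Natural minor scale pattern: W-H-W-W-H-W-W (2-1-2-2-1-2-2 semitones)
Starting from F#:
  F# + 2 semitones → G#
  G# + 1 semitone → A
  A + 2 semitones → B
  B + 2 semitones → C#
  C# + 1 semitone → D
  D + 2 semitones → E
  E + 2 semitones → F#
Scale: F# G# A B C# D E
Degree 5 = C#


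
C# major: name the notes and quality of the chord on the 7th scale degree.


C# major scale: C# D# E# F# G# A# B#
Diatonic triad on degree 7 stacks scale notes 7, 2, 4: B# D# F#
B#→D# = 3 semitones; B#→F# = 6 semitones → diminished triad
= B# D# F# (diminished)


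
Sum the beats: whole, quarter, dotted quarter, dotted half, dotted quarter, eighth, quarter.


Beat values:
  whole = 4 beats
  quarter = 1 beat
  dotted quarter = 1.5 beats
  dotted half = 3 beats
  dotted quarter = 1.5 beats
  eighth = 0.5 beats
  quarter = 1 beat
Sum = 4 + 1 + 1.5 + 3 + 1.5 + 0.5 + 1
= 12.5 beats


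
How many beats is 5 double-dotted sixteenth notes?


Let's work it out.
Base sixteenth note = 1/4 beats
Dot 1 adds half the previous value: +1/8
Dot 2 adds half the previous value: +1/16
One double-dotted sixteenth = 1/4 + 1/8 + 1/16 = 7/16
5 of them = 5 × 7/16 = 35/16
= 35/16 beats


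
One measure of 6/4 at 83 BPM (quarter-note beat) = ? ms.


Quarter-note beat duration = 60000 / 83 ms
Beats per measure (6/4) = 6
One measure = 6 × 60000 / 83 = 360000 / 83 ms
= 4337.3 ms


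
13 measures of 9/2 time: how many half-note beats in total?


Reasoning:
Time signature 9/2: the bottom number 2 means the half note gets one count
The top number 9 means 9 half-note beats per measure
Total = 9 × 13 measures
= 117 half-note beats


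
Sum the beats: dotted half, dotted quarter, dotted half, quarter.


Let's work it out.
Beat values:
  dotted half = 3 beats
  dotted quarter = 1.5 beats
  dotted half = 3 beats
  quarter = 1 beat
Sum = 3 + 1.5 + 3 + 1
= 8.5 beats


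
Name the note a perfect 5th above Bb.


Reasoning:
A 5th spans 5 letter names, so from B we land on F
A perfect 5th = 7 semitones above Bb
Spell F at that pitch: F
= F


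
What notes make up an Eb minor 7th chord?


Let's work it out.
Minor 7th chord = root + minor 3rd + perfect 5th + minor 7th
Seventh chords stack in thirds, so the letter names are E-G-B-D
Root: Eb
Minor 3rd above Eb: Gb
Perfect 5th above Eb: Bb
Minor 7th above Eb: Db
Chord = Eb Gb Bb Db


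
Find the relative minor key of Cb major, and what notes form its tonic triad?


The relative minor shares the major's key signature and starts on its 6th degree
6th degree = a major 6th above the tonic; a major 6th above Cb is Ab
→ relative minor of Cb major is Ab minor
Tonic triad of Ab minor = root + minor 3rd + perfect 5th = Ab Cb Eb
= Ab minor; triad = Ab Cb Eb


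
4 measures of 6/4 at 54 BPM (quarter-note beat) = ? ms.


Reasoning:
Quarter-note beat duration = 60000 / 54 ms
Beats per measure (6/4) = 6
One measure = 6 × 60000 / 54 = 360000 / 54 ms
4 measures = 4 × 360000 / 54 = 1440000 / 54
= 26666.7 ms


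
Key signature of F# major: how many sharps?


Reasoning:
Sharp major keys follow the circle of fifths: C(0), G(1), D(2), A(3), E(4), B(5), F#(6), C#(7)
F# major has 6 sharps
Order of sharps: F# C# G# D# A# E# B# → first 6: F#, C#, G#, D#, A#, E#
= 6 sharps


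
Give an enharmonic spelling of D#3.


Step by step:
Enharmonic notes sound the same pitch but are spelled with different letter names
D# and Eb name the same pitch class
= Eb3


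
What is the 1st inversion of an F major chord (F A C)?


Let's work it out.
Root position: F A C
1st inversion: move root up an octave
Bass note: A
Notes (bottom to top) = A C F


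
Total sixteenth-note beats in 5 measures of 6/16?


Time signature 6/16: the bottom number 16 means the sixteenth note gets one count
The top number 6 means 6 sixteenth-note beats per measure
Total = 6 × 5 measures
= 30 sixteenth-note beats


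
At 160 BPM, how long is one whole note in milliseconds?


One quarter-note beat = 60000 / BPM = 60000 / 160 ms
Whole note = 4 × quarter note
Duration = 4 × 60000 / 160 = 240000 / 160
= 1500.0 ms


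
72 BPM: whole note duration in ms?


Solution.
One quarter-note beat = 60000 / BPM = 60000 / 72 ms
Whole note = 4 × quarter note
Duration = 4 × 60000 / 72 = 240000 / 72
= 3333.3 ms


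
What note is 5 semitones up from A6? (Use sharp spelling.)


Working:
A6: chromatic position 9 in octave 6 → absolute = 6×12 + 9 = 81
Transpose up 5: 81 + 5 = 86
86 = 7×12 + 2 → D in octave 7
Result = D7


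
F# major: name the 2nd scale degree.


Step by step:
Major scale pattern: W-W-H-W-W-W-H (2-2-1-2-2-2-1 semitones)
Starting from F#:
  F# + 2 semitones → G#
  G# + 2 semitones → A#
  A# + 1 semitone → B
  B + 2 semitones → C#
  C# + 2 semitones → D#
  D# + 2 semitones → E#
  E# + 1 semitone → F#
Scale: F# G# A# B C# D# E#
Degree 2 = G#


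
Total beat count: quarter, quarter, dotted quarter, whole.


Step by step:
Beat values:
  quarter = 1 beat
  quarter = 1 beat
  dotted quarter = 1.5 beats
  whole = 4 beats
Sum = 1 + 1 + 1.5 + 4
= 7.5 beats


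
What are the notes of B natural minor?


Working:
Natural minor scale pattern: W-H-W-W-H-W-W (2-1-2-2-1-2-2 semitones)
Starting from B:
  B + 2 semitones → C#
  C# + 1 semitone → D
  D + 2 semitones → E
  E + 2 semitones → F#
  F# + 1 semitone → G
  G + 2 semitones → A
  A + 2 semitones → B
Scale = B C# D E F# G A


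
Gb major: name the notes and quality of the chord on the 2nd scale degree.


Let's work it out.
Gb major scale: Gb Ab Bb Cb Db Eb F
Diatonic triad on degree 2 stacks scale notes 2, 4, 6: Ab Cb Eb
Ab→Cb = 3 semitones; Ab→Eb = 7 semitones → minor triad
= Ab Cb Eb (minor)


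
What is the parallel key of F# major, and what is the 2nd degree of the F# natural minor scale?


Parallel keys share the same tonic but differ in mode
F# major → parallel is F# minor
F# natural minor scale: F# G# A B C# D E
= F# minor; 2nd degree = G#


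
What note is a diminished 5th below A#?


Reasoning:
A 5th spans 5 letter names, so from A we land on D
A diminished 5th = 6 semitones below A#
Spell D at that pitch: D##
= D##


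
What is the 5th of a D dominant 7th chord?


Dominant 7th chord = root + major 3rd + perfect 5th + minor 7th
Seventh chords stack in thirds, so the letter names are D-F-A-C
Root: D
Major 3rd above D: F#
Perfect 5th above D: A
Minor 7th above D: C
The 5th = A


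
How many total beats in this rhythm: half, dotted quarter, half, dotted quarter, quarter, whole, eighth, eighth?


Working:
Beat values:
  half = 2 beats
  dotted quarter = 1.5 beats
  half = 2 beats
  dotted quarter = 1.5 beats
  quarter = 1 beat
  whole = 4 beats
  eighth = 0.5 beats
  eighth = 0.5 beats
Sum = 2 + 1.5 + 2 + 1.5 + 1 + 4 + 0.5 + 0.5
= 13 beats


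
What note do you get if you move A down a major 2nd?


Step by step:
major 2nd: 2 letter names, 2 semitones
Letter: A - 1 → G
Pitch: A - 2 semitones, spelled as a G → G
= G


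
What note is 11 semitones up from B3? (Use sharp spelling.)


B3: chromatic position 11 in octave 3 → absolute = 3×12 + 11 = 47
Transpose up 11: 47 + 11 = 58
58 = 4×12 + 10 → A# in octave 4
Result = A#4


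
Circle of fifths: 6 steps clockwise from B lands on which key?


Reasoning:
Each clockwise step on the circle of fifths moves up a perfect 5th
From B: B → F#/Gb → Db → Ab → Eb → Bb → F
= F


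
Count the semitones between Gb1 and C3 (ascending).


Solution.
Absolute semitone position = octave×12 + chromatic position
Gb1: 1×12 + 6 = 18
C3: 3×12 + 0 = 36
Difference = 36 - 18 = 18
= 18 semitones


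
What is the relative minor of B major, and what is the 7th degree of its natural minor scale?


Solution.
The relative minor shares the major's key signature and starts on its 6th degree
6th degree = a major 6th above the tonic; a major 6th above B is G#
→ relative minor of B major is G# minor
G# natural minor scale: G# A# B C# D# E F#
= G# minor; 7th degree = F#


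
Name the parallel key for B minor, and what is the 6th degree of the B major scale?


Let's work it out.
Parallel keys share the same tonic but differ in mode
B minor → parallel is B major
B major scale: B C# D# E F# G# A#
= B major; 6th degree = G#


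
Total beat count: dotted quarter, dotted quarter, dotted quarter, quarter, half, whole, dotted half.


Solution.
Beat values:
  dotted quarter = 1.5 beats
  dotted quarter = 1.5 beats
  dotted quarter = 1.5 beats
  quarter = 1 beat
  half = 2 beats
  whole = 4 beats
  dotted half = 3 beats
Sum = 1.5 + 1.5 + 1.5 + 1 + 2 + 4 + 3
= 14.5 beats


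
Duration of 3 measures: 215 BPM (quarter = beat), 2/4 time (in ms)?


Quarter-note beat duration = 60000 / 215 ms
Beats per measure (2/4) = 2
One measure = 2 × 60000 / 215 = 120000 / 215 ms
3 measures = 3 × 120000 / 215 = 360000 / 215
= 1674.4 ms


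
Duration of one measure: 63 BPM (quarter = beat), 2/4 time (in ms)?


Let's work it out.
Quarter-note beat duration = 60000 / 63 ms
Beats per measure (2/4) = 2
One measure = 2 × 60000 / 63 = 120000 / 63 ms
= 1904.8 ms


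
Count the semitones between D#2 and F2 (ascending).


Absolute semitone position = octave×12 + chromatic position
D#2: 2×12 + 3 = 27
F2: 2×12 + 5 = 29
Difference = 29 - 27 = 2
= 2 semitones


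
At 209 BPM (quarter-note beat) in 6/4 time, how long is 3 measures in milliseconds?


Quarter-note beat duration = 60000 / 209 ms
Beats per measure (6/4) = 6
One measure = 6 × 60000 / 209 = 360000 / 209 ms
3 measures = 3 × 360000 / 209 = 1080000 / 209
= 5167.5 ms


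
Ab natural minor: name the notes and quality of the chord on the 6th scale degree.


Ab natural minor scale: Ab Bb Cb Db Eb Fb Gb
Diatonic triad on degree 6 stacks scale notes 6, 1, 3: Fb Ab Cb
Fb→Ab = 4 semitones; Fb→Cb = 7 semitones → major triad
= Fb Ab Cb (major)


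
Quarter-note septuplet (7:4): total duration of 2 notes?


Let's work it out.
Septuplet: 7 notes occupy the space of 4 quarter notes
Space = 4 × 1 = 4 beats
Each septuplet note = 4 / 7 = 4/7 beats
2 notes = 2 × 4/7 = 8/7
= 8/7 beats


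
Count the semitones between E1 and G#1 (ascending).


Working:
Absolute semitone position = octave×12 + chromatic position
E1: 1×12 + 4 = 16
G#1: 1×12 + 8 = 20
Difference = 20 - 16 = 4
= 4 semitones


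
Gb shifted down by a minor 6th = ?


Reasoning:
minor 6th: 6 letter names, 8 semitones
Letter: G - 5 → B
Pitch: Gb - 8 semitones, spelled as a B → Bb
= Bb


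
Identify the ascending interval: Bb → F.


Step by step:
Letter names: B → F spans 5 letter names → a 5th
Semitones: Bb → F = 7 half-steps
A 5th of 7 semitones is a perfect 5th
= perfect 5th


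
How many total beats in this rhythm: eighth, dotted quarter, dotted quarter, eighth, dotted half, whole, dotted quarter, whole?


Let's work it out.
Beat values:
  eighth = 0.5 beats
  dotted quarter = 1.5 beats
  dotted quarter = 1.5 beats
  eighth = 0.5 beats
  dotted half = 3 beats
  whole = 4 beats
  dotted quarter = 1.5 beats
  whole = 4 beats
Sum = 0.5 + 1.5 + 1.5 + 0.5 + 3 + 4 + 1.5 + 4
= 16.5 beats


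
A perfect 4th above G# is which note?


A 4th spans 4 letter names, so from G we land on C
A perfect 4th = 5 semitones above G#
Spell C at that pitch: C#
= C#


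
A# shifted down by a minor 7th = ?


Step by step:
minor 7th: 7 letter names, 10 semitones
Letter: A - 6 → B
Pitch: A# - 10 semitones, spelled as a B → B#
= B#


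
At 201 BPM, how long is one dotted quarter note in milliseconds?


Solution.
One quarter-note beat = 60000 / BPM = 60000 / 201 ms
Dotted quarter note = 3/2 × quarter note
Duration = 3/2 × 60000 / 201 = 90000 / 201
= 447.8 ms


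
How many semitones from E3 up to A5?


Solution.
Absolute semitone position = octave×12 + chromatic position
E3: 3×12 + 4 = 40
A5: 5×12 + 9 = 69
Difference = 69 - 40 = 29
= 29 semitones


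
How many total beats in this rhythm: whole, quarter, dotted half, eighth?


Solution.
Beat values:
  whole = 4 beats
  quarter = 1 beat
  dotted half = 3 beats
  eighth = 0.5 beats
Sum = 4 + 1 + 3 + 0.5
= 8.5 beats


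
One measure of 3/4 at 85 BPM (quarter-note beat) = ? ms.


Working:
Quarter-note beat duration = 60000 / 85 ms
Beats per measure (3/4) = 3
One measure = 3 × 60000 / 85 = 180000 / 85 ms
= 2117.6 ms


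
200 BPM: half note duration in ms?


Let's work it out.
One quarter-note beat = 60000 / BPM = 60000 / 200 ms
Half note = 2 × quarter note
Duration = 2 × 60000 / 200 = 120000 / 200
= 600.0 ms


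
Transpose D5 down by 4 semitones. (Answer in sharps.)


D5: chromatic position 2 in octave 5 → absolute = 5×12 + 2 = 62
Transpose down 4: 62 - 4 = 58
58 = 4×12 + 10 → A# in octave 4
Result = A#4


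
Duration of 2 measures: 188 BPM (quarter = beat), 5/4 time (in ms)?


Step by step:
Quarter-note beat duration = 60000 / 188 ms
Beats per measure (5/4) = 5
One measure = 5 × 60000 / 188 = 300000 / 188 ms
2 measures = 2 × 300000 / 188 = 600000 / 188
= 3191.5 ms


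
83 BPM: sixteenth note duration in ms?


Let's work it out.
One quarter-note beat = 60000 / BPM = 60000 / 83 ms
Sixteenth note = 1/4 × quarter note
Duration = 1/4 × 60000 / 83 = 15000 / 83
= 180.7 ms


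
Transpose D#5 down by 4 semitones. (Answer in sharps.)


Step by step:
D#5: chromatic position 3 in octave 5 → absolute = 5×12 + 3 = 63
Transpose down 4: 63 - 4 = 59
59 = 4×12 + 11 → B in octave 4
Result = B4


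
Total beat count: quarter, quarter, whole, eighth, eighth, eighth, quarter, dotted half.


Working:
Beat values:
  quarter = 1 beat
  quarter = 1 beat
  whole = 4 beats
  eighth = 0.5 beats
  eighth = 0.5 beats
  eighth = 0.5 beats
  quarter = 1 beat
  dotted half = 3 beats
Sum = 1 + 1 + 4 + 0.5 + 0.5 + 0.5 + 1 + 3
= 11.5 beats


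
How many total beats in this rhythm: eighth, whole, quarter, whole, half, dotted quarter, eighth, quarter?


Solution.
Beat values:
  eighth = 0.5 beats
  whole = 4 beats
  quarter = 1 beat
  whole = 4 beats
  half = 2 beats
  dotted quarter = 1.5 beats
  eighth = 0.5 beats
  quarter = 1 beat
Sum = 0.5 + 4 + 1 + 4 + 2 + 1.5 + 0.5 + 1
= 14.5 beats


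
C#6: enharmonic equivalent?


Step by step:
Enharmonic notes sound the same pitch but are spelled with different letter names
C# and Db name the same pitch class
= Db6


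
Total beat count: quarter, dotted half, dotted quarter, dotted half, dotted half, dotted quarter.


Working:
Beat values:
  quarter = 1 beat
  dotted half = 3 beats
  dotted quarter = 1.5 beats
  dotted half = 3 beats
  dotted half = 3 beats
  dotted quarter = 1.5 beats
Sum = 1 + 3 + 1.5 + 3 + 3 + 1.5
= 13 beats


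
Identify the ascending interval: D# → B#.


Reasoning:
Letter names: D → B spans 6 letter names → a 6th
Semitones: D# → B# = 9 half-steps
A 6th of 9 semitones is a major 6th
= major 6th


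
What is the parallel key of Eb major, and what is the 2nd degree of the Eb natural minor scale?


Reasoning:
Parallel keys share the same tonic but differ in mode
Eb major → parallel is Eb minor
Eb natural minor scale: Eb F Gb Ab Bb Cb Db
= Eb minor; 2nd degree = F


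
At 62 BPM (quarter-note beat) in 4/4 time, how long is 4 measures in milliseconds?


Working:
Quarter-note beat duration = 60000 / 62 ms
Beats per measure (4/4) = 4
One measure = 4 × 60000 / 62 = 240000 / 62 ms
4 measures = 4 × 240000 / 62 = 960000 / 62
= 15483.9 ms


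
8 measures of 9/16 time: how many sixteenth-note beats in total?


Time signature 9/16: the bottom number 16 means the sixteenth note gets one count
The top number 9 means 9 sixteenth-note beats per measure
Total = 9 × 8 measures
= 72 sixteenth-note beats


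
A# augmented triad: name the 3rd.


Step by step:
Augmented triad = root + major 3rd (4 semitones) + augmented 5th (8 semitones)
A triad on A# stacks thirds, so the chord tones use letter names A-C-E
Root: A#
Major 3rd above A#: C##
Augmented 5th above A#: E##
The 3rd = C##


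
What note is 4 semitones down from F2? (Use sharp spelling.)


Solution.
F2: chromatic position 5 in octave 2 → absolute = 2×12 + 5 = 29
Transpose down 4: 29 - 4 = 25
25 = 2×12 + 1 → C# in octave 2
Result = C#2


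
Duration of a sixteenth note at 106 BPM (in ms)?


Step by step:
One quarter-note beat = 60000 / BPM = 60000 / 106 ms
Sixteenth note = 1/4 × quarter note
Duration = 1/4 × 60000 / 106 = 15000 / 106
= 141.5 ms


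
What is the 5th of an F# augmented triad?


Solution.
Augmented triad = root + major 3rd (4 semitones) + augmented 5th (8 semitones)
A triad on F# stacks thirds, so the chord tones use letter names F-A-C
Root: F#
Major 3rd above F#: A#
Augmented 5th above F#: C##
The 5th = C##


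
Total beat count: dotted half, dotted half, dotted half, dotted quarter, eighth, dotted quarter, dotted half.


Beat values:
  dotted half = 3 beats
  dotted half = 3 beats
  dotted half = 3 beats
  dotted quarter = 1.5 beats
  eighth = 0.5 beats
  dotted quarter = 1.5 beats
  dotted half = 3 beats
Sum = 3 + 3 + 3 + 1.5 + 0.5 + 1.5 + 3
= 15.5 beats


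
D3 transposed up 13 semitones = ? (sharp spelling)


D3: chromatic position 2 in octave 3 → absolute = 3×12 + 2 = 38
Transpose up 13: 38 + 13 = 51
51 = 4×12 + 3 → D# in octave 4
Result = D#4


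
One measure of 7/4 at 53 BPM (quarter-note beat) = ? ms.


Reasoning:
Quarter-note beat duration = 60000 / 53 ms
Beats per measure (7/4) = 7
One measure = 7 × 60000 / 53 = 420000 / 53 ms
= 7924.5 ms


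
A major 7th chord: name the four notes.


Working:
Major 7th chord = root + major 3rd + perfect 5th + major 7th
Seventh chords stack in thirds, so the letter names are A-C-E-G
Root: A
Major 3rd above A: C#
Perfect 5th above A: E
Major 7th above A: G#
Chord = A C# E G#


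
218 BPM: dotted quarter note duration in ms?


One quarter-note beat = 60000 / BPM = 60000 / 218 ms
Dotted quarter note = 3/2 × quarter note
Duration = 3/2 × 60000 / 218 = 90000 / 218
= 412.8 ms


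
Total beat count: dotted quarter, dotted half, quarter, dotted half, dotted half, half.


Beat values:
  dotted quarter = 1.5 beats
  dotted half = 3 beats
  quarter = 1 beat
  dotted half = 3 beats
  dotted half = 3 beats
  half = 2 beats
Sum = 1.5 + 3 + 1 + 3 + 3 + 2
= 13.5 beats


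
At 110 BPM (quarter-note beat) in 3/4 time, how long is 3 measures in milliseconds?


Quarter-note beat duration = 60000 / 110 ms
Beats per measure (3/4) = 3
One measure = 3 × 60000 / 110 = 180000 / 110 ms
3 measures = 3 × 180000 / 110 = 540000 / 110
= 4909.1 ms


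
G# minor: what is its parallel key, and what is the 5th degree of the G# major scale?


Step by step:
Parallel keys share the same tonic but differ in mode
G# minor → parallel is G# major
G# major scale: G# A# B# C# D# E# F##
= G# major; 5th degree = D#


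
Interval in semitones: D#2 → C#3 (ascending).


Working:
Absolute semitone position = octave×12 + chromatic position
D#2: 2×12 + 3 = 27
C#3: 3×12 + 1 = 37
Difference = 37 - 27 = 10
= 10 semitones


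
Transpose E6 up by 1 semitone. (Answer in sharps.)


Reasoning:
E6: chromatic position 4 in octave 6 → absolute = 6×12 + 4 = 76
Transpose up 1: 76 + 1 = 77
77 = 6×12 + 5 → F in octave 6
Result = F6


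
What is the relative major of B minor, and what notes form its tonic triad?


Solution.
The relative major shares the key signature and is a minor 3rd above the minor tonic
A minor 3rd above B is D
→ relative major of B minor is D major
Tonic triad of D major = root + major 3rd + perfect 5th = D F# A
= D major; triad = D F# A


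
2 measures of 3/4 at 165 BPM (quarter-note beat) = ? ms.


Step by step:
Quarter-note beat duration = 60000 / 165 ms
Beats per measure (3/4) = 3
One measure = 3 × 60000 / 165 = 180000 / 165 ms
2 measures = 2 × 180000 / 165 = 360000 / 165
= 2181.8 ms


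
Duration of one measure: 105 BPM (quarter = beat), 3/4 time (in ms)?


Let's work it out.
Quarter-note beat duration = 60000 / 105 ms
Beats per measure (3/4) = 3
One measure = 3 × 60000 / 105 = 180000 / 105 ms
= 1714.3 ms


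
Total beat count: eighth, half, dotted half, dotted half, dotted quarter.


Step by step:
Beat values:
  eighth = 0.5 beats
  half = 2 beats
  dotted half = 3 beats
  dotted half = 3 beats
  dotted quarter = 1.5 beats
Sum = 0.5 + 2 + 3 + 3 + 1.5
= 10 beats


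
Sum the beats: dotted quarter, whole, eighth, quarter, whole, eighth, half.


Beat values:
  dotted quarter = 1.5 beats
  whole = 4 beats
  eighth = 0.5 beats
  quarter = 1 beat
  whole = 4 beats
  eighth = 0.5 beats
  half = 2 beats
Sum = 1.5 + 4 + 0.5 + 1 + 4 + 0.5 + 2
= 13.5 beats


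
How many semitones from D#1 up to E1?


Working:
Absolute semitone position = octave×12 + chromatic position
D#1: 1×12 + 3 = 15
E1: 1×12 + 4 = 16
Difference = 16 - 15 = 1
= 1 semitone


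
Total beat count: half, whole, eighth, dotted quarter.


Solution.
Beat values:
  half = 2 beats
  whole = 4 beats
  eighth = 0.5 beats
  dotted quarter = 1.5 beats
Sum = 2 + 4 + 0.5 + 1.5
= 8 beats


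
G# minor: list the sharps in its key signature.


Step by step:
Sharp minor keys follow the circle of fifths: A(0), E(1), B(2), F#(3), C#(4), G#(5), D#(6), A#(7)
G# minor has 5 sharps
Order of sharps: F# C# G# D# A# E# B# → first 5: F#, C#, G#, D#, A#
= F#, C#, G#, D#, A#


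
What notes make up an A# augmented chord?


Step by step:
Augmented triad = root + major 3rd (4 semitones) + augmented 5th (8 semitones)
A triad on A# stacks thirds, so the chord tones use letter names A-C-E
Root: A#
Major 3rd above A#: C##
Augmented 5th above A#: E##
Chord = A# C## E##


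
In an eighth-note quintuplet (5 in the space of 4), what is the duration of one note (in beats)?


Quintuplet: 5 notes occupy the space of 4 eighth notes
Space = 4 × 1/2 = 2 beats
Each quintuplet note = 2 / 5 = 2/5 beats
= 2/5 beats


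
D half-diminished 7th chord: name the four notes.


Let's work it out.
Half-diminished 7th chord = root + minor 3rd + diminished 5th + minor 7th
Seventh chords stack in thirds, so the letter names are D-F-A-C
Root: D
Minor 3rd above D: F
Diminished 5th above D: Ab
Minor 7th above D: C
Chord = D F Ab C


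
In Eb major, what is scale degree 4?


Major scale pattern: W-W-H-W-W-W-H (2-2-1-2-2-2-1 semitones)
Starting from Eb:
  Eb + 2 semitones → F
  F + 2 semitones → G
  G + 1 semitone → Ab
  Ab + 2 semitones → Bb
  Bb + 2 semitones → C
  C + 2 semitones → D
  D + 1 semitone → Eb
Scale: Eb F G Ab Bb C D
Degree 4 = Ab


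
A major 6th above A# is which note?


Reasoning:
A 6th spans 6 letter names, so from A we land on F
A major 6th = 9 semitones above A#
Spell F at that pitch: F##
= F##


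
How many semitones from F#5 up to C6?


Working:
Absolute semitone position = octave×12 + chromatic position
F#5: 5×12 + 6 = 66
C6: 6×12 + 0 = 72
Difference = 72 - 66 = 6
= 6 semitones


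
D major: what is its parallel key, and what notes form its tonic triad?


Parallel keys share the same tonic but differ in mode
D major → parallel is D minor
Tonic triad of D minor = D F A
= D minor; triad = D F A


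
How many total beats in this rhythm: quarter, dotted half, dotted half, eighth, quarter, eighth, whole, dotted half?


Let's work it out.
Beat values:
  quarter = 1 beat
  dotted half = 3 beats
  dotted half = 3 beats
  eighth = 0.5 beats
  quarter = 1 beat
  eighth = 0.5 beats
  whole = 4 beats
  dotted half = 3 beats
Sum = 1 + 3 + 3 + 0.5 + 1 + 0.5 + 4 + 3
= 16 beats


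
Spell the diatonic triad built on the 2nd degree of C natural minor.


Working:
C natural minor scale: C D Eb F G Ab Bb
Diatonic triad on degree 2 stacks scale notes 2, 4, 6: D F Ab
D→F = 3 semitones; D→Ab = 6 semitones → diminished triad
= D F Ab (diminished)


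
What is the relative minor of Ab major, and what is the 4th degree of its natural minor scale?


Reasoning:
The relative minor shares the major's key signature and starts on its 6th degree
6th degree = a major 6th above the tonic; a major 6th above Ab is F
→ relative minor of Ab major is F minor
F natural minor scale: F G Ab Bb C Db Eb
= F minor; 4th degree = Bb


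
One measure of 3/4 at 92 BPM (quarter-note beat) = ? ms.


Working:
Quarter-note beat duration = 60000 / 92 ms
Beats per measure (3/4) = 3
One measure = 3 × 60000 / 92 = 180000 / 92 ms
= 1956.5 ms


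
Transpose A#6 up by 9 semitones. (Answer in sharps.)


A#6: chromatic position 10 in octave 6 → absolute = 6×12 + 10 = 82
Transpose up 9: 82 + 9 = 91
91 = 7×12 + 7 → G in octave 7
Result = G7


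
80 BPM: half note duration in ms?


Let's work it out.
One quarter-note beat = 60000 / BPM = 60000 / 80 ms
Half note = 2 × quarter note
Duration = 2 × 60000 / 80 = 120000 / 80
= 1500.0 ms


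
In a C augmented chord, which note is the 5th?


Solution.
Augmented triad = root + major 3rd (4 semitones) + augmented 5th (8 semitones)
A triad on C stacks thirds, so the chord tones use letter names C-E-G
Root: C
Major 3rd above C: E
Augmented 5th above C: G#
The 5th = G#


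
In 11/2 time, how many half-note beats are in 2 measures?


Solution.
Time signature 11/2: the bottom number 2 means the half note gets one count
The top number 11 means 11 half-note beats per measure
Total = 11 × 2 measures
= 22 half-note beats


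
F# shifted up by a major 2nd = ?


Reasoning:
major 2nd: 2 letter names, 2 semitones
Letter: F + 1 → G
Pitch: F# + 2 semitones, spelled as a G → G#
= G#


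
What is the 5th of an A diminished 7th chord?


Reasoning:
Diminished 7th chord = root + minor 3rd + diminished 5th + diminished 7th
Seventh chords stack in thirds, so the letter names are A-C-E-G
Root: A
Minor 3rd above A: C
Diminished 5th above A: Eb
Diminished 7th above A: Gb
The 5th = Eb


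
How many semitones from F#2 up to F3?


Step by step:
Absolute semitone position = octave×12 + chromatic position
F#2: 2×12 + 6 = 30
F3: 3×12 + 5 = 41
Difference = 41 - 30 = 11
= 11 semitones


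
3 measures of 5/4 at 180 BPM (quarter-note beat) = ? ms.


Quarter-note beat duration = 60000 / 180 ms
Beats per measure (5/4) = 5
One measure = 5 × 60000 / 180 = 300000 / 180 ms
3 measures = 3 × 300000 / 180 = 900000 / 180
= 5000.0 ms


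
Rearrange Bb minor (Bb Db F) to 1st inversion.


Root position: Bb Db F
1st inversion: move root up an octave
Bass note: Db
Notes (bottom to top) = Db F Bb


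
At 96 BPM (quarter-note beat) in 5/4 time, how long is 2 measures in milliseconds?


Step by step:
Quarter-note beat duration = 60000 / 96 ms
Beats per measure (5/4) = 5
One measure = 5 × 60000 / 96 = 300000 / 96 ms
2 measures = 2 × 300000 / 96 = 600000 / 96
= 6250.0 ms


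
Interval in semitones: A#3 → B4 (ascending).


Working:
Absolute semitone position = octave×12 + chromatic position
A#3: 3×12 + 10 = 46
B4: 4×12 + 11 = 59
Difference = 59 - 46 = 13
= 13 semitones


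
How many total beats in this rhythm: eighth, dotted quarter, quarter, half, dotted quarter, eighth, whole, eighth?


Beat values:
  eighth = 0.5 beats
  dotted quarter = 1.5 beats
  quarter = 1 beat
  half = 2 beats
  dotted quarter = 1.5 beats
  eighth = 0.5 beats
  whole = 4 beats
  eighth = 0.5 beats
Sum = 0.5 + 1.5 + 1 + 2 + 1.5 + 0.5 + 4 + 0.5
= 11.5 beats


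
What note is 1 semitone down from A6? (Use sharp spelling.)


Step by step:
A6: chromatic position 9 in octave 6 → absolute = 6×12 + 9 = 81
Transpose down 1: 81 - 1 = 80
80 = 6×12 + 8 → G# in octave 6
Result = G#6


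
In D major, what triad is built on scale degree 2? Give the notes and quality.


D major scale: D E F# G A B C#
Diatonic triad on degree 2 stacks scale notes 2, 4, 6: E G B
E→G = 3 semitones; E→B = 7 semitones → minor triad
= E G B (minor)


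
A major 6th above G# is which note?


Solution.
A 6th spans 6 letter names, so from G we land on E
A major 6th = 9 semitones above G#
Spell E at that pitch: E#
= E#


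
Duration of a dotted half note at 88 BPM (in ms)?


Solution.
One quarter-note beat = 60000 / BPM = 60000 / 88 ms
Dotted half note = 3 × quarter note
Duration = 3 × 60000 / 88 = 180000 / 88
= 2045.5 ms


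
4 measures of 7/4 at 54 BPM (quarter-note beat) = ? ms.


Step by step:
Quarter-note beat duration = 60000 / 54 ms
Beats per measure (7/4) = 7
One measure = 7 × 60000 / 54 = 420000 / 54 ms
4 measures = 4 × 420000 / 54 = 1680000 / 54
= 31111.1 ms


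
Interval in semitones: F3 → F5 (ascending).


Working:
Absolute semitone position = octave×12 + chromatic position
F3: 3×12 + 5 = 41
F5: 5×12 + 5 = 65
Difference = 65 - 41 = 24
= 24 semitones


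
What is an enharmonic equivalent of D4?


Working:
Enharmonic notes sound the same pitch but are spelled with different letter names
D and Ebb name the same pitch class
= Ebb4


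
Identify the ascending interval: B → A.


Let's work it out.
Letter names: B → A spans 7 letter names → a 7th
Semitones: B → A = 10 half-steps
A 7th of 10 semitones is a minor 7th
= minor 7th


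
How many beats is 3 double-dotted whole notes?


Working:
Base whole note = 4 beats
Dot 1 adds half the previous value: +2
Dot 2 adds half the previous value: +1
One double-dotted whole = 4 + 2 + 1 = 7
3 of them = 3 × 7 = 21
= 21 beats


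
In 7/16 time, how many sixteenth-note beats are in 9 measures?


Time signature 7/16: the bottom number 16 means the sixteenth note gets one count
The top number 7 means 7 sixteenth-note beats per measure
Total = 7 × 9 measures
= 63 sixteenth-note beats


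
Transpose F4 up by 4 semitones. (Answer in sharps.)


Let's work it out.
F4: chromatic position 5 in octave 4 → absolute = 4×12 + 5 = 53
Transpose up 4: 53 + 4 = 57
57 = 4×12 + 9 → A in octave 4
Result = A4


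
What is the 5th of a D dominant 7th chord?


Solution.
Dominant 7th chord = root + major 3rd + perfect 5th + minor 7th
Seventh chords stack in thirds, so the letter names are D-F-A-C
Root: D
Major 3rd above D: F#
Perfect 5th above D: A
Minor 7th above D: C
The 5th = A


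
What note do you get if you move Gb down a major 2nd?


Solution.
major 2nd: 2 letter names, 2 semitones
Letter: G - 1 → F
Pitch: Gb - 2 semitones, spelled as an F → Fb
= Fb


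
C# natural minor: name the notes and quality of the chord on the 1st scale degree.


Working:
C# natural minor scale: C# D# E F# G# A B
Diatonic triad on degree 1 stacks scale notes 1, 3, 5: C# E G#
C#→E = 3 semitones; C#→G# = 7 semitones → minor triad
= C# E G# (minor)


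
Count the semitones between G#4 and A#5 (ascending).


Absolute semitone position = octave×12 + chromatic position
G#4: 4×12 + 8 = 56
A#5: 5×12 + 10 = 70
Difference = 70 - 56 = 14
= 14 semitones


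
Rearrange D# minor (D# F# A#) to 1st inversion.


Working:
Root position: D# F# A#
1st inversion: move root up an octave
Bass note: F#
Notes (bottom to top) = F# A# D#


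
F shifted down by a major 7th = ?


Solution.
major 7th: 7 letter names, 11 semitones
Letter: F - 6 → G
Pitch: F - 11 semitones, spelled as a G → Gb
= Gb


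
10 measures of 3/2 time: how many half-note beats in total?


Step by step:
Time signature 3/2: the bottom number 2 means the half note gets one count
The top number 3 means 3 half-note beats per measure
Total = 3 × 10 measures
= 30 half-note beats


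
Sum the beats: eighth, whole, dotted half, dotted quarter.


Working:
Beat values:
  eighth = 0.5 beats
  whole = 4 beats
  dotted half = 3 beats
  dotted quarter = 1.5 beats
Sum = 0.5 + 4 + 3 + 1.5
= 9 beats


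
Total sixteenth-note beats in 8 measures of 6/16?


Let's work it out.
Time signature 6/16: the bottom number 16 means the sixteenth note gets one count
The top number 6 means 6 sixteenth-note beats per measure
Total = 6 × 8 measures
= 48 sixteenth-note beats


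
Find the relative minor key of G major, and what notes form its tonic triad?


Reasoning:
The relative minor shares the major's key signature and starts on its 6th degree
6th degree = a major 6th above the tonic; a major 6th above G is E
→ relative minor of G major is E minor
Tonic triad of E minor = root + minor 3rd + perfect 5th = E G B
= E minor; triad = E G B


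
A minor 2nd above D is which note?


Solution.
A 2nd spans 2 letter names, so from D we land on E
A minor 2nd = 1 semitone above D
Spell E at that pitch: Eb
= Eb


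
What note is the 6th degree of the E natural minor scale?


Natural minor scale pattern: W-H-W-W-H-W-W (2-1-2-2-1-2-2 semitones)
Starting from E:
  E + 2 semitones → F#
  F# + 1 semitone → G
  G + 2 semitones → A
  A + 2 semitones → B
  B + 1 semitone → C
  C + 2 semitones → D
  D + 2 semitones → E
Scale: E F# G A B C D
Degree 6 = C


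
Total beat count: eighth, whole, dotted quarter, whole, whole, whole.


Solution.
Beat values:
  eighth = 0.5 beats
  whole = 4 beats
  dotted quarter = 1.5 beats
  whole = 4 beats
  whole = 4 beats
  whole = 4 beats
Sum = 0.5 + 4 + 1.5 + 4 + 4 + 4
= 18 beats


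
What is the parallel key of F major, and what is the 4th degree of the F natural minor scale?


Step by step:
Parallel keys share the same tonic but differ in mode
F major → parallel is F minor
F natural minor scale: F G Ab Bb C Db Eb
= F minor; 4th degree = Bb


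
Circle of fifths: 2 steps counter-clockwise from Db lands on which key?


Each counter-clockwise step moves down a perfect 5th (= up a perfect 4th)
From Db: Db → F#/Gb → B
= B


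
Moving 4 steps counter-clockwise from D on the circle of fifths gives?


Working:
Each counter-clockwise step moves down a perfect 5th (= up a perfect 4th)
From D: D → G → C → F → Bb
= Bb


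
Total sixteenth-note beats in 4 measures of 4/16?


Step by step:
Time signature 4/16: the bottom number 16 means the sixteenth note gets one count
The top number 4 means 4 sixteenth-note beats per measure
Total = 4 × 4 measures
= 16 sixteenth-note beats


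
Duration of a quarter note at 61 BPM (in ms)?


One quarter-note beat = 60000 / BPM = 60000 / 61 ms
Duration = 60000 / 61
= 983.6 ms


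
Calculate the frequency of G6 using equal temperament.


Reasoning:
f = 440 × 2^(n/12) where n = semitones from A4
G6: 22 semitones from A4
f = 440 × 2^(22/12)
f = 1567.98 Hz


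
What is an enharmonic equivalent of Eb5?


Step by step:
Enharmonic notes sound the same pitch but are spelled with different letter names
Eb and D# name the same pitch class
= D#5


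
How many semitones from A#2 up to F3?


Let's work it out.
Absolute semitone position = octave×12 + chromatic position
A#2: 2×12 + 10 = 34
F3: 3×12 + 5 = 41
Difference = 41 - 34 = 7
= 7 semitones


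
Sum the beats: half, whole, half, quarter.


Step by step:
Beat values:
  half = 2 beats
  whole = 4 beats
  half = 2 beats
  quarter = 1 beat
Sum = 2 + 4 + 2 + 1
= 9 beats


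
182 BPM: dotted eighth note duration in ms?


Step by step:
One quarter-note beat = 60000 / BPM = 60000 / 182 ms
Dotted eighth note = 3/4 × quarter note
Duration = 3/4 × 60000 / 182 = 45000 / 182
= 247.3 ms


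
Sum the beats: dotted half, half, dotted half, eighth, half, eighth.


Reasoning:
Beat values:
  dotted half = 3 beats
  half = 2 beats
  dotted half = 3 beats
  eighth = 0.5 beats
  half = 2 beats
  eighth = 0.5 beats
Sum = 3 + 2 + 3 + 0.5 + 2 + 0.5
= 11 beats


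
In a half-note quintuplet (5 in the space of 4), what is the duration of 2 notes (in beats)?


Reasoning:
Quintuplet: 5 notes occupy the space of 4 half notes
Space = 4 × 2 = 8 beats
Each quintuplet note = 8 / 5 = 8/5 beats
2 notes = 2 × 8/5 = 16/5
= 16/5 beats


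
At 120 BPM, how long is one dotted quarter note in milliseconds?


Step by step:
One quarter-note beat = 60000 / BPM = 60000 / 120 ms
Dotted quarter note = 3/2 × quarter note
Duration = 3/2 × 60000 / 120 = 90000 / 120
= 750.0 ms


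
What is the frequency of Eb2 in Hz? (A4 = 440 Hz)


f = 440 × 2^(n/12) where n = semitones from A4
Eb2: -30 semitones from A4
f = 440 × 2^(-30/12)
f = 77.78 Hz


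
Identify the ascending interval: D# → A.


Solution.
Letter names: D → A spans 5 letter names → a 5th
Semitones: D# → A = 6 half-steps
A 5th of 6 semitones is a diminished 5th
= diminished 5th


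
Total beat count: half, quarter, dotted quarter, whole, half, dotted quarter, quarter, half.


Solution.
Beat values:
  half = 2 beats
  quarter = 1 beat
  dotted quarter = 1.5 beats
  whole = 4 beats
  half = 2 beats
  dotted quarter = 1.5 beats
  quarter = 1 beat
  half = 2 beats
Sum = 2 + 1 + 1.5 + 4 + 2 + 1.5 + 1 + 2
= 15 beats


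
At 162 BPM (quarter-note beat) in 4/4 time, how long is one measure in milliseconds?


Step by step:
Quarter-note beat duration = 60000 / 162 ms
Beats per measure (4/4) = 4
One measure = 4 × 60000 / 162 = 240000 / 162 ms
= 1481.5 ms


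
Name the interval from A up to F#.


Letter names: A → F spans 6 letter names → a 6th
Semitones: A → F# = 9 half-steps
A 6th of 9 semitones is a major 6th
= major 6th


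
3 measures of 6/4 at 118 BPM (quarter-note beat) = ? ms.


Reasoning:
Quarter-note beat duration = 60000 / 118 ms
Beats per measure (6/4) = 6
One measure = 6 × 60000 / 118 = 360000 / 118 ms
3 measures = 3 × 360000 / 118 = 1080000 / 118
= 9152.5 ms
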